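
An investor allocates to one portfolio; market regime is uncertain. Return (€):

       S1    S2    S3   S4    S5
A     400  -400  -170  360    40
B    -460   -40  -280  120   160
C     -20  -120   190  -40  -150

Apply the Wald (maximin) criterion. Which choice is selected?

Row minima: A=-400, B=-460, C=-150
Best worst-case = -150 → C.

C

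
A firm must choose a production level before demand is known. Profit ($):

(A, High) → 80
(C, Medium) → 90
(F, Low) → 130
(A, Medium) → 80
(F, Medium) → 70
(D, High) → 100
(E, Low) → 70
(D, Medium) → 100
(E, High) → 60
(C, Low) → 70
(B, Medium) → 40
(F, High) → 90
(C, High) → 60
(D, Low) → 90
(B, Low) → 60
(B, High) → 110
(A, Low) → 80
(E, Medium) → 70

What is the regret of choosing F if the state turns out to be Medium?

30

Best payoff under Medium is 100.
Regret = 100 − 70 = 30.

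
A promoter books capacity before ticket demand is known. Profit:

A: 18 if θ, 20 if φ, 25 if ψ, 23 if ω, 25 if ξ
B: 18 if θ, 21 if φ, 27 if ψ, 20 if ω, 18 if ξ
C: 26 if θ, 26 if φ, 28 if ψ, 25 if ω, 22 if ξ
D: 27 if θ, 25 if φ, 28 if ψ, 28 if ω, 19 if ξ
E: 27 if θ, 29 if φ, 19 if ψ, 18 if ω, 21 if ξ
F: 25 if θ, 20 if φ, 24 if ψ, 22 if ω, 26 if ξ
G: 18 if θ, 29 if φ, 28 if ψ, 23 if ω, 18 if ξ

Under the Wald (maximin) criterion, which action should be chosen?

C

Row minima: A=18, B=18, C=22, D=19, E=18, F=20, G=18
Best worst-case = 22 → C.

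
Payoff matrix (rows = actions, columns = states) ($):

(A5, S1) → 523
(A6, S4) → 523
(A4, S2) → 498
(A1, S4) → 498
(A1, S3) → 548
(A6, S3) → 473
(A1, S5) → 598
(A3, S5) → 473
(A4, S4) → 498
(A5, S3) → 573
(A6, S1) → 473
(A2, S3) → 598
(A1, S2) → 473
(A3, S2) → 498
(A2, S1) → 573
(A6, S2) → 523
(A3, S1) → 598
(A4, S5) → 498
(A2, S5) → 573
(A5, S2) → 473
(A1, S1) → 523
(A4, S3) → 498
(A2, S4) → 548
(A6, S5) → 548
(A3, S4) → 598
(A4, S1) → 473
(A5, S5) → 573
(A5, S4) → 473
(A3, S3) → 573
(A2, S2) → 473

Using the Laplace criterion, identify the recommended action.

A2

Row averages: A1=528, A2=553, A3=548, A4=493, A5=523, A6=508
Highest average = 553 → A2.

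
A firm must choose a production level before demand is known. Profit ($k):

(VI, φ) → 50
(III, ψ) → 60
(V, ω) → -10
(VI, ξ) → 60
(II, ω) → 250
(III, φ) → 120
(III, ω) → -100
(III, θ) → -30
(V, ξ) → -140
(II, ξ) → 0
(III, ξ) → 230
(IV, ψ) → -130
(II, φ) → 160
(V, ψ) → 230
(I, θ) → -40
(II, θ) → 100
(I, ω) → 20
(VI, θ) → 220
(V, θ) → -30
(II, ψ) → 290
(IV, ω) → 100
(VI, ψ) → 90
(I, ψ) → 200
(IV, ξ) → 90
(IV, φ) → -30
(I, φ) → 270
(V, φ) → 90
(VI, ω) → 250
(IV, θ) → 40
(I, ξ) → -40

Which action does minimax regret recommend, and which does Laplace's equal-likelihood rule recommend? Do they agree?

minimax regret → VI; laplace → II (disagree)

Column bests: θ=220, φ=270, ψ=290, ω=250, ξ=230.
I regrets: 260, 0, 90, 230, 270 → max 270
II regrets: 120, 110, 0, 0, 230 → max 230
III regrets: 250, 150, 230, 350, 0 → max 350
IV regrets: 180, 300, 420, 150, 140 → max 420
V regrets: 250, 180, 60, 260, 370 → max 370
VI regrets: 0, 220, 200, 0, 170 → max 220
Smallest max regret = 220 → VI.
Row averages: I=82, II=160, III=56, IV=14, V=28, VI=134
Highest average = 160 → II.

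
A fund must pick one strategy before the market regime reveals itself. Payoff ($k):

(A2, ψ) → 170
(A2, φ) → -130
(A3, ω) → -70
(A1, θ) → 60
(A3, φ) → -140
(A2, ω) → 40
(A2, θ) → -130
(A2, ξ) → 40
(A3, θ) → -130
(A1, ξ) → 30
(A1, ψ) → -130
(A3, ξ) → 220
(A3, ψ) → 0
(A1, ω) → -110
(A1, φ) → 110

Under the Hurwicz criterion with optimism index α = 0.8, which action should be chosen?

A3

A1: 0.8·110 + 0.2·(-130) = 62
A2: 0.8·170 + 0.2·(-130) = 110
A3: 0.8·220 + 0.2·(-140) = 148
Highest Hurwicz score = 148 → A3.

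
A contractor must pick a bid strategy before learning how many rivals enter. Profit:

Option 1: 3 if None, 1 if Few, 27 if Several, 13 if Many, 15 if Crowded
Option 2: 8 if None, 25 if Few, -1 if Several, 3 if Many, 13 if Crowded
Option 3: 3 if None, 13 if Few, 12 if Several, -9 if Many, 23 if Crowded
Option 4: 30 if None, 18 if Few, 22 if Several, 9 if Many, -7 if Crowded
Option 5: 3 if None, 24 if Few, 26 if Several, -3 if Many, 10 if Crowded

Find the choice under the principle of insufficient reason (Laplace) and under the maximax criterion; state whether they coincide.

Row averages: Option 1=11.8, Option 2=9.6, Option 3=8.4, Option 4=14.4, Option 5=12
Highest average = 14.4 → Option 4.
Row maxima: Option 1=27, Option 2=25, Option 3=23, Option 4=30, Option 5=26
Best best-case = 30 → Option 4.

laplace → Option 4; maximax → Option 4 (agree)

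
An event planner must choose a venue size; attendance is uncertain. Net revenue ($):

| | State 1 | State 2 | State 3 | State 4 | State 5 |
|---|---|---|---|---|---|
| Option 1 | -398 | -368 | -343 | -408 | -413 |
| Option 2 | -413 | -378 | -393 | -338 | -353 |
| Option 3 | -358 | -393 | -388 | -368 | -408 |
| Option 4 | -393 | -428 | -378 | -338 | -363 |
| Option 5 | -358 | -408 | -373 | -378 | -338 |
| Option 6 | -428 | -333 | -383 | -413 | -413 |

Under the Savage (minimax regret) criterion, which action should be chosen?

Column bests: State 1=-358, State 2=-333, State 3=-343, State 4=-338, State 5=-338.
Option 1 regrets: 40, 35, 0, 70, 75 → max 75
Option 2 regrets: 55, 45, 50, 0, 15 → max 55
Option 3 regrets: 0, 60, 45, 30, 70 → max 70
Option 4 regrets: 35, 95, 35, 0, 25 → max 95
Option 5 regrets: 0, 75, 30, 40, 0 → max 75
Option 6 regrets: 70, 0, 40, 75, 75 → max 75
Smallest max regret = 55 → Option 2.

Option 2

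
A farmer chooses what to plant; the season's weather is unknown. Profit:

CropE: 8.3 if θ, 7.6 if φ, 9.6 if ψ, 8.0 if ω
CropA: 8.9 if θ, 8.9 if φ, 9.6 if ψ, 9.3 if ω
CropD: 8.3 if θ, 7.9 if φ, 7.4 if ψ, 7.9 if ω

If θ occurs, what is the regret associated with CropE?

0.6

Best payoff under θ is 8.9.
Regret = 8.9 − 8.3 = 0.6.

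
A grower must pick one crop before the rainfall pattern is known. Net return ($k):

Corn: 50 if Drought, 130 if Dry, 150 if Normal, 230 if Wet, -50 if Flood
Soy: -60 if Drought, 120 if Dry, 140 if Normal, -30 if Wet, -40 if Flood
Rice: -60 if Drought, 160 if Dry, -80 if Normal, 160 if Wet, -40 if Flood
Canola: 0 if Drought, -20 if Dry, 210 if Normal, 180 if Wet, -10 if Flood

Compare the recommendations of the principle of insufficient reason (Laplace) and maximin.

laplace → Corn; maximin → Canola (disagree)

Row averages: Corn=102, Soy=26, Rice=28, Canola=72
Highest average = 102 → Corn.
Row minima: Corn=-50, Soy=-60, Rice=-80, Canola=-20
Best worst-case = -20 → Canola.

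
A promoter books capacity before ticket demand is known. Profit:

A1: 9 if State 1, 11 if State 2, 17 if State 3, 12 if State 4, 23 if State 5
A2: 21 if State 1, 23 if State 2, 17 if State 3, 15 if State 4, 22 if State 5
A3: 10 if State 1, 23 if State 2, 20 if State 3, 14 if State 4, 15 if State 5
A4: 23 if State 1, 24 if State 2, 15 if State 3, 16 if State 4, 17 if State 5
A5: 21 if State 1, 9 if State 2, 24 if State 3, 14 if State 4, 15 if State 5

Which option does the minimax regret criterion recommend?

Column bests: State 1=23, State 2=24, State 3=24, State 4=16, State 5=23.
A1 regrets: 14, 13, 7, 4, 0 → max 14
A2 regrets: 2, 1, 7, 1, 1 → max 7
A3 regrets: 13, 1, 4, 2, 8 → max 13
A4 regrets: 0, 0, 9, 0, 6 → max 9
A5 regrets: 2, 15, 0, 2, 8 → max 15
Smallest max regret = 7 → A2.

A2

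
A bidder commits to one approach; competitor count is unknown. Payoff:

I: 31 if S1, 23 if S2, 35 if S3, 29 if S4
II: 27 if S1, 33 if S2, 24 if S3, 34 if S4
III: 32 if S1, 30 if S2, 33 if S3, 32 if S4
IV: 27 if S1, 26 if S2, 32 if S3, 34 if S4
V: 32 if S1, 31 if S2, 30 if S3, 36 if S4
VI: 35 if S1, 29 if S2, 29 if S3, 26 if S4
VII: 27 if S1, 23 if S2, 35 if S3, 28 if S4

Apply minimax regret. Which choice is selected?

Column bests: S1=35, S2=33, S3=35, S4=36.
I regrets: 4, 10, 0, 7 → max 10
II regrets: 8, 0, 11, 2 → max 11
III regrets: 3, 3, 2, 4 → max 4
IV regrets: 8, 7, 3, 2 → max 8
V regrets: 3, 2, 5, 0 → max 5
VI regrets: 0, 4, 6, 10 → max 10
VII regrets: 8, 10, 0, 8 → max 10
Smallest max regret = 4 → III.

III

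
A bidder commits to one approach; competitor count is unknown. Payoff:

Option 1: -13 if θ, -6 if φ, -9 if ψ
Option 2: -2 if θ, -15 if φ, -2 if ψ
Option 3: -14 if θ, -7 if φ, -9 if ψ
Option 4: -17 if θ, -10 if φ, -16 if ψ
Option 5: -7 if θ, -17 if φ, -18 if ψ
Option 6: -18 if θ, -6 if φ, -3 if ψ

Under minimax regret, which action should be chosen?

Column bests: θ=-2, φ=-6, ψ=-2.
Option 1 regrets: 11, 0, 7 → max 11
Option 2 regrets: 0, 9, 0 → max 9
Option 3 regrets: 12, 1, 7 → max 12
Option 4 regrets: 15, 4, 14 → max 15
Option 5 regrets: 5, 11, 16 → max 16
Option 6 regrets: 16, 0, 1 → max 16
Smallest max regret = 9 → Option 2.

Option 2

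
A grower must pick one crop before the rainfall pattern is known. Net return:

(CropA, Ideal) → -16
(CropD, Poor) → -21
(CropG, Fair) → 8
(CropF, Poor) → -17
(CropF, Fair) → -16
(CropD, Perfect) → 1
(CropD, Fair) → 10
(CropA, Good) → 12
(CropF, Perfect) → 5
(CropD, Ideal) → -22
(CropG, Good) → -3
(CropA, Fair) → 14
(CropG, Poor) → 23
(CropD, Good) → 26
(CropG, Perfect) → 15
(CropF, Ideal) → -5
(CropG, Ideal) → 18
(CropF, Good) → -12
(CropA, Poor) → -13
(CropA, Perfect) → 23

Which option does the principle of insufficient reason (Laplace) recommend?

CropG

Row averages: CropD=-1.2, CropG=12.2, CropA=4, CropF=-9
Highest average = 12.2 → CropG.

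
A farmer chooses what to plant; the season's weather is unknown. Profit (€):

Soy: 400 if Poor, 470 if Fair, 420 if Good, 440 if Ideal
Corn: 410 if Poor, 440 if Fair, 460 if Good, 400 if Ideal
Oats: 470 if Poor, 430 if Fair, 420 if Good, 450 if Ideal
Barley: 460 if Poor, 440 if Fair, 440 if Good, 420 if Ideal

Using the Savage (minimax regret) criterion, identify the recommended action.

Barley

Column bests: Poor=470, Fair=470, Good=460, Ideal=450.
Soy regrets: 70, 0, 40, 10 → max 70
Corn regrets: 60, 30, 0, 50 → max 60
Oats regrets: 0, 40, 40, 0 → max 40
Barley regrets: 10, 30, 20, 30 → max 30
Smallest max regret = 30 → Barley.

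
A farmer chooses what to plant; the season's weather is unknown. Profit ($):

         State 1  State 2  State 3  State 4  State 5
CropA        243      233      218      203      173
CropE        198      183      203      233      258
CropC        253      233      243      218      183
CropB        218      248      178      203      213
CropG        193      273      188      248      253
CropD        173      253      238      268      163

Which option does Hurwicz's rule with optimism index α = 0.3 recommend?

CropA: 0.3·243 + 0.7·173 = 194
CropE: 0.3·258 + 0.7·183 = 205.5
CropC: 0.3·253 + 0.7·183 = 204
CropB: 0.3·248 + 0.7·178 = 199
CropG: 0.3·273 + 0.7·188 = 213.5
CropD: 0.3·268 + 0.7·163 = 194.5
Highest Hurwicz score = 213.5 → CropG.

CropG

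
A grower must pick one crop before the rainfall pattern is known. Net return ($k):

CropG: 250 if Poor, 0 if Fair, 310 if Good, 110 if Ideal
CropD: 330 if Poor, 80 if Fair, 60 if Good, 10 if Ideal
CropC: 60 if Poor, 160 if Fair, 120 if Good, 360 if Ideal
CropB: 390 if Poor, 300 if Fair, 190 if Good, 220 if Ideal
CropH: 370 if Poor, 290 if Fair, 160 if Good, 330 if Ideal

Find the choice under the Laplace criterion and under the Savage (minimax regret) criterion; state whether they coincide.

Row averages: CropG=167.5, CropD=120, CropC=175, CropB=275, CropH=287.5
Highest average = 287.5 → CropH.
Column bests: Poor=390, Fair=300, Good=310, Ideal=360.
CropG regrets: 140, 300, 0, 250 → max 300
CropD regrets: 60, 220, 250, 350 → max 350
CropC regrets: 330, 140, 190, 0 → max 330
CropB regrets: 0, 0, 120, 140 → max 140
CropH regrets: 20, 10, 150, 30 → max 150
Smallest max regret = 140 → CropB.

laplace → CropH; minimax regret → CropB (disagree)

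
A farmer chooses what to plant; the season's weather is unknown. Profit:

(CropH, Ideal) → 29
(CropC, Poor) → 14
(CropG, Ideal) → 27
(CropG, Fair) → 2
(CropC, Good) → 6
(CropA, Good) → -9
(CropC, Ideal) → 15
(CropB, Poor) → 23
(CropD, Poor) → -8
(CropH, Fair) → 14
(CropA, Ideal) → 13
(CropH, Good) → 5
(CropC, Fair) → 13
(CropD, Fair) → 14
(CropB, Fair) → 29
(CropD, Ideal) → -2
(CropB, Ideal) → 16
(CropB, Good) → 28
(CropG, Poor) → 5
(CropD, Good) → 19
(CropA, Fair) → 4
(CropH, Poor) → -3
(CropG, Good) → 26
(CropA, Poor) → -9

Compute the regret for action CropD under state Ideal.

31

Best payoff under Ideal is 29.
Regret = 29 − (-2) = 31.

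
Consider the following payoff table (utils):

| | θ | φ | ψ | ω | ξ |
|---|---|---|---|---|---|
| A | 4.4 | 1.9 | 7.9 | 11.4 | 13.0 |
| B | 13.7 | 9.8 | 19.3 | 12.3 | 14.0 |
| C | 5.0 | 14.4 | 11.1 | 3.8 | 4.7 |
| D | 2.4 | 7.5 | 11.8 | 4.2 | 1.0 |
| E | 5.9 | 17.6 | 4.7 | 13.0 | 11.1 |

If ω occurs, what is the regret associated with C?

9.2

Best payoff under ω is 13.0.
Regret = 13.0 − 3.8 = 9.2.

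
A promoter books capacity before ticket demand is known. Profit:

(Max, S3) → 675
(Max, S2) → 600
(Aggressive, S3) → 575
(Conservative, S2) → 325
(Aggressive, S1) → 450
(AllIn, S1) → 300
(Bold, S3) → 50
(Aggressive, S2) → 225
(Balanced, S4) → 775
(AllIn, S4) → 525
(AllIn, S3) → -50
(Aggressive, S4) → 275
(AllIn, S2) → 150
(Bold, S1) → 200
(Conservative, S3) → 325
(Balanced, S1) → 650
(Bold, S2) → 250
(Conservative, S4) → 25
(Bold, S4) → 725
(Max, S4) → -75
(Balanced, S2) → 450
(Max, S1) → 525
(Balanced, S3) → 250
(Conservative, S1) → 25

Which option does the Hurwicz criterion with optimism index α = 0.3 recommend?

Conservative: 0.3·325 + 0.7·25 = 115
Balanced: 0.3·775 + 0.7·250 = 407.5
Aggressive: 0.3·575 + 0.7·225 = 330
Bold: 0.3·725 + 0.7·50 = 252.5
AllIn: 0.3·525 + 0.7·(-50) = 122.5
Max: 0.3·675 + 0.7·(-75) = 150
Highest Hurwicz score = 407.5 → Balanced.

Balanced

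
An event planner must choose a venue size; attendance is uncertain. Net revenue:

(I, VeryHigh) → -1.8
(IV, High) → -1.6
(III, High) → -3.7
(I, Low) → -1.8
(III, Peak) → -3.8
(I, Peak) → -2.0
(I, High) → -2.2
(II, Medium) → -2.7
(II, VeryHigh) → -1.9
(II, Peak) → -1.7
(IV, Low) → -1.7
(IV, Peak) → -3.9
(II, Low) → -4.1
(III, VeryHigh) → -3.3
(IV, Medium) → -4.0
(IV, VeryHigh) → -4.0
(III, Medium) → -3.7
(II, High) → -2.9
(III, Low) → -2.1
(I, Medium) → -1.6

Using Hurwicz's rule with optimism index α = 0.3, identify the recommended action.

I

I: 0.3·(-1.6) + 0.7·(-2.2) = -2.02
II: 0.3·(-1.7) + 0.7·(-4.1) = -3.38
III: 0.3·(-2.1) + 0.7·(-3.8) = -3.29
IV: 0.3·(-1.6) + 0.7·(-4.0) = -3.28
Highest Hurwicz score = -2.02 → I.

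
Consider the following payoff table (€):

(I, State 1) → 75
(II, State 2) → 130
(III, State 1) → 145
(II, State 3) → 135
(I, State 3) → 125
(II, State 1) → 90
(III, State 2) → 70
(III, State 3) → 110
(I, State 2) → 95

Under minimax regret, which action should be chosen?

Column bests: State 1=145, State 2=130, State 3=135.
I regrets: 70, 35, 10 → max 70
II regrets: 55, 0, 0 → max 55
III regrets: 0, 60, 25 → max 60
Smallest max regret = 55 → II.

II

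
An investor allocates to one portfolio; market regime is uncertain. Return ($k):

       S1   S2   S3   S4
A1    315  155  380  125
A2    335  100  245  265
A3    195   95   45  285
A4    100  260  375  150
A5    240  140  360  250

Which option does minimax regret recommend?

A5

Column bests: S1=335, S2=260, S3=380, S4=285.
A1 regrets: 20, 105, 0, 160 → max 160
A2 regrets: 0, 160, 135, 20 → max 160
A3 regrets: 140, 165, 335, 0 → max 335
A4 regrets: 235, 0, 5, 135 → max 235
A5 regrets: 95, 120, 20, 35 → max 120
Smallest max regret = 120 → A5.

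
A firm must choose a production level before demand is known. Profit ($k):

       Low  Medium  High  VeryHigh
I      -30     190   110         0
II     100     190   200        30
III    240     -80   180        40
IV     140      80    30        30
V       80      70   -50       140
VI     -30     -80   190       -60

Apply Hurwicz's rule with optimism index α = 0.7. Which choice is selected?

II

I: 0.7·190 + 0.3·(-30) = 124
II: 0.7·200 + 0.3·30 = 149
III: 0.7·240 + 0.3·(-80) = 144
IV: 0.7·140 + 0.3·30 = 107
V: 0.7·140 + 0.3·(-50) = 83
VI: 0.7·190 + 0.3·(-80) = 109
Highest Hurwicz score = 149 → II.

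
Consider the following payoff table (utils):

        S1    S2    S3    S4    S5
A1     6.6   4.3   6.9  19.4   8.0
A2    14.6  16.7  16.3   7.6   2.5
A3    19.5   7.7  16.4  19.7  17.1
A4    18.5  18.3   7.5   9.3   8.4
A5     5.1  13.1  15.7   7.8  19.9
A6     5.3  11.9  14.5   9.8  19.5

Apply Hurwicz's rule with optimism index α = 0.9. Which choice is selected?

A3

A1: 0.9·19.4 + 0.1·4.3 = 17.89
A2: 0.9·16.7 + 0.1·2.5 = 15.28
A3: 0.9·19.7 + 0.1·7.7 = 18.5
A4: 0.9·18.5 + 0.1·7.5 = 17.4
A5: 0.9·19.9 + 0.1·5.1 = 18.42
A6: 0.9·19.5 + 0.1·5.3 = 18.08
Highest Hurwicz score = 18.5 → A3.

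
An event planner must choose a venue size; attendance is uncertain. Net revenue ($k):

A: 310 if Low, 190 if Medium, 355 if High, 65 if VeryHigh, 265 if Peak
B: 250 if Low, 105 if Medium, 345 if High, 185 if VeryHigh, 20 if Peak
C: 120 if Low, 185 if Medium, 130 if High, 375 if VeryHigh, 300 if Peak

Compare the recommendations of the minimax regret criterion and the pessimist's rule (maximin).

minimax regret → C; maximin → C (agree)

Column bests: Low=310, Medium=190, High=355, VeryHigh=375, Peak=300.
A regrets: 0, 0, 0, 310, 35 → max 310
B regrets: 60, 85, 10, 190, 280 → max 280
C regrets: 190, 5, 225, 0, 0 → max 225
Smallest max regret = 225 → C.
Row minima: A=65, B=20, C=120
Best worst-case = 120 → C.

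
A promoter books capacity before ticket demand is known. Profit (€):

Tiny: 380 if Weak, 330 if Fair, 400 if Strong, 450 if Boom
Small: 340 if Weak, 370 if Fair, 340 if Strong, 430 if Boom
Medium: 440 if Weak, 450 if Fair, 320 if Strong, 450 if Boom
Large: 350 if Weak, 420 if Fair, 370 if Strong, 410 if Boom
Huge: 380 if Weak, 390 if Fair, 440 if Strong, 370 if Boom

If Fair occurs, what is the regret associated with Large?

Best payoff under Fair is 450.
Regret = 450 − 420 = 30.

30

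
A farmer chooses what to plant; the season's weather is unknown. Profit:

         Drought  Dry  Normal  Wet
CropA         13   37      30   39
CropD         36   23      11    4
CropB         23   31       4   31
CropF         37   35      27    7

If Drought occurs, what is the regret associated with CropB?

Best payoff under Drought is 37.
Regret = 37 − 23 = 14.

14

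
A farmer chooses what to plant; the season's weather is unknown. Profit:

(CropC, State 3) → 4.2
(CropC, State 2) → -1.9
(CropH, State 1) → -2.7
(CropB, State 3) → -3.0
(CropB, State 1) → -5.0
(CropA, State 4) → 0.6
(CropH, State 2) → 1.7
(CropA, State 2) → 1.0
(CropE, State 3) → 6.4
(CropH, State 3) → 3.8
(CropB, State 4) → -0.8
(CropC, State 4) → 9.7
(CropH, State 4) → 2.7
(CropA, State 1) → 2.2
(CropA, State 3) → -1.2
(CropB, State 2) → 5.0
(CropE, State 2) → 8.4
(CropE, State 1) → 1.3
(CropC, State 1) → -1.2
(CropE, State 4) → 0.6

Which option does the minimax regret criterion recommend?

CropH

Column bests: State 1=2.2, State 2=8.4, State 3=6.4, State 4=9.7.
CropB regrets: 7.2, 3.4, 9.4, 10.5 → max 10.5
CropA regrets: 0.0, 7.4, 7.6, 9.1 → max 9.1
CropH regrets: 4.9, 6.7, 2.6, 7.0 → max 7.0
CropE regrets: 0.9, 0.0, 0.0, 9.1 → max 9.1
CropC regrets: 3.4, 10.3, 2.2, 0.0 → max 10.3
Smallest max regret = 7.0 → CropH.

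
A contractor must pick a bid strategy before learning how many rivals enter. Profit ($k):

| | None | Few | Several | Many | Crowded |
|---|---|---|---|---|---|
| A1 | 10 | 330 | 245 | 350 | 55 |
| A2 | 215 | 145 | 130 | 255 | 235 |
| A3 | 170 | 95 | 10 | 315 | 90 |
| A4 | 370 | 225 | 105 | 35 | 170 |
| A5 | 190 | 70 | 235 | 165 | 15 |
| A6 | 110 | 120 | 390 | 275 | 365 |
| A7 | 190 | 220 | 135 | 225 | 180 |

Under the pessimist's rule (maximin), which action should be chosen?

Row minima: A1=10, A2=130, A3=10, A4=35, A5=15, A6=110, A7=135
Best worst-case = 135 → A7.

A7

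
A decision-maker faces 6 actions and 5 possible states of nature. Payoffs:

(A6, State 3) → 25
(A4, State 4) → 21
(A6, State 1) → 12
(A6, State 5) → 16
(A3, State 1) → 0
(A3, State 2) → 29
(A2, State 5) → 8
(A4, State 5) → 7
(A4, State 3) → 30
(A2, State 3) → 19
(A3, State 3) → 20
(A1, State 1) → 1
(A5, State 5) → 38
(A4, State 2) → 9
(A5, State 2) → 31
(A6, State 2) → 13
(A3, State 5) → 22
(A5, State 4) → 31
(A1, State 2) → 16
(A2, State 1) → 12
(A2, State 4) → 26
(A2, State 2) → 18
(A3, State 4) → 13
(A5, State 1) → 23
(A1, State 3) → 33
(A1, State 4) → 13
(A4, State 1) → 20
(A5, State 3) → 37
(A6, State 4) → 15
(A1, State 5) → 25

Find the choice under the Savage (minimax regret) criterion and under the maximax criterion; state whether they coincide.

minimax regret → A5; maximax → A5 (agree)

Column bests: State 1=23, State 2=31, State 3=37, State 4=31, State 5=38.
A1 regrets: 22, 15, 4, 18, 13 → max 22
A2 regrets: 11, 13, 18, 5, 30 → max 30
A3 regrets: 23, 2, 17, 18, 16 → max 23
A4 regrets: 3, 22, 7, 10, 31 → max 31
A5 regrets: 0, 0, 0, 0, 0 → max 0
A6 regrets: 11, 18, 12, 16, 22 → max 22
Smallest max regret = 0 → A5.
Row maxima: A1=33, A2=26, A3=29, A4=30, A5=38, A6=25
Best best-case = 38 → A5.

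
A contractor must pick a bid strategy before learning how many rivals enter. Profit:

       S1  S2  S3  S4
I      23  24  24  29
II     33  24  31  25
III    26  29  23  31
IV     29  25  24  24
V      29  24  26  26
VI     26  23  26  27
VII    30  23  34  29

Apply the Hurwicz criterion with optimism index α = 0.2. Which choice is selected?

II

I: 0.2·29 + 0.8·23 = 24.2
II: 0.2·33 + 0.8·24 = 25.8
III: 0.2·31 + 0.8·23 = 24.6
IV: 0.2·29 + 0.8·24 = 25
V: 0.2·29 + 0.8·24 = 25
VI: 0.2·27 + 0.8·23 = 23.8
VII: 0.2·34 + 0.8·23 = 25.2
Highest Hurwicz score = 25.8 → II.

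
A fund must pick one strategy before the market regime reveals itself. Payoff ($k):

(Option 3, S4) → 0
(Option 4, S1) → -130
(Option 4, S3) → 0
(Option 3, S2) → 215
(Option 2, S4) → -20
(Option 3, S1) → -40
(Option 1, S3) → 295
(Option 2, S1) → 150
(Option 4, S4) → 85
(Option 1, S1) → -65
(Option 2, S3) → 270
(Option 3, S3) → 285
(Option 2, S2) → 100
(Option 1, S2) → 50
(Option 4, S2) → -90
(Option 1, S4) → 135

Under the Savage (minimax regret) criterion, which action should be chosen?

Column bests: S1=150, S2=215, S3=295, S4=135.
Option 1 regrets: 215, 165, 0, 0 → max 215
Option 2 regrets: 0, 115, 25, 155 → max 155
Option 3 regrets: 190, 0, 10, 135 → max 190
Option 4 regrets: 280, 305, 295, 50 → max 305
Smallest max regret = 155 → Option 2.

Option 2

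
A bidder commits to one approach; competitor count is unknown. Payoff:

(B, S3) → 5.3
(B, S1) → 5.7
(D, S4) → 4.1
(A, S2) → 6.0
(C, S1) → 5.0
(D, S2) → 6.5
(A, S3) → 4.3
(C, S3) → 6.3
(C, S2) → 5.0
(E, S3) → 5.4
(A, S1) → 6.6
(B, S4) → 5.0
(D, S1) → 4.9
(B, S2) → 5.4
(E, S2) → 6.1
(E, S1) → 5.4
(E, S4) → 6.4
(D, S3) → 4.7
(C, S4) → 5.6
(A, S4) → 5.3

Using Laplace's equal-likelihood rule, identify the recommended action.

E

Row averages: A=5.55, B=5.35, C=5.475, D=5.05, E=5.825
Highest average = 5.825 → E.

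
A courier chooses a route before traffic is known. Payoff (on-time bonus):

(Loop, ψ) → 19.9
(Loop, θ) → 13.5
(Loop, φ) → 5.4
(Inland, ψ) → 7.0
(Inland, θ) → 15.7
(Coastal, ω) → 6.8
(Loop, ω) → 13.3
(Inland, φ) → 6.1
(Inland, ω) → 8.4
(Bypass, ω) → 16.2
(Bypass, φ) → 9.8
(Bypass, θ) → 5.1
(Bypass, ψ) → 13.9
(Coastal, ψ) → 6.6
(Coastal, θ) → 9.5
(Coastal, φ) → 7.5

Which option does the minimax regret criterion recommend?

Loop

Column bests: θ=15.7, φ=9.8, ψ=19.9, ω=16.2.
Bypass regrets: 10.6, 0.0, 6.0, 0.0 → max 10.6
Loop regrets: 2.2, 4.4, 0.0, 2.9 → max 4.4
Inland regrets: 0.0, 3.7, 12.9, 7.8 → max 12.9
Coastal regrets: 6.2, 2.3, 13.3, 9.4 → max 13.3
Smallest max regret = 4.4 → Loop.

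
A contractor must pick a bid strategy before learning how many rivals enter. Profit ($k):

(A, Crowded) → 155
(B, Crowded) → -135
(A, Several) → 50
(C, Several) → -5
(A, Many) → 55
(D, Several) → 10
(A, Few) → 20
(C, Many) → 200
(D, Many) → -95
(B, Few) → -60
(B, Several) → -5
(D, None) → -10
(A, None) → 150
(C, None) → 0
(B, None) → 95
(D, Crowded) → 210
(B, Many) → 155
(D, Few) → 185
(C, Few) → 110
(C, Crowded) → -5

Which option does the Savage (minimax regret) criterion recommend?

A

Column bests: None=150, Few=185, Several=50, Many=200, Crowded=210.
A regrets: 0, 165, 0, 145, 55 → max 165
B regrets: 55, 245, 55, 45, 345 → max 345
C regrets: 150, 75, 55, 0, 215 → max 215
D regrets: 160, 0, 40, 295, 0 → max 295
Smallest max regret = 165 → A.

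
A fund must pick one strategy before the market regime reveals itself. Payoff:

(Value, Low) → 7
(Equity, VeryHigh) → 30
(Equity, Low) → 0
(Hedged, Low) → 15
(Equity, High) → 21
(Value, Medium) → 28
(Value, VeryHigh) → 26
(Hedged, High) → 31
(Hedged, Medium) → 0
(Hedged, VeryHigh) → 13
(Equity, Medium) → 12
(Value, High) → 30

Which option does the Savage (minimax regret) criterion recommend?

Column bests: Low=15, Medium=28, High=31, VeryHigh=30.
Hedged regrets: 0, 28, 0, 17 → max 28
Value regrets: 8, 0, 1, 4 → max 8
Equity regrets: 15, 16, 10, 0 → max 16
Smallest max regret = 8 → Value.

Value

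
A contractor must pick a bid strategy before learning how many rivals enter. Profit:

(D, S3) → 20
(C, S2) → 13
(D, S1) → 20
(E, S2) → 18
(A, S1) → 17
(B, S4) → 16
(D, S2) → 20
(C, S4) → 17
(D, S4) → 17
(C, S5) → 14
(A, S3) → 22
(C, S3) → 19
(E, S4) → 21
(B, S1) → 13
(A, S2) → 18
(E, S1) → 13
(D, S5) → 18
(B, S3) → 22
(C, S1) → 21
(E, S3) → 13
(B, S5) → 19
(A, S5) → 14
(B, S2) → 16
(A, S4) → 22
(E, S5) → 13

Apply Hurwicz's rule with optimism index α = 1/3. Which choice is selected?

A: 1/3·22 + 2/3·14 = 50/3
B: 1/3·22 + 2/3·13 = 16
C: 1/3·21 + 2/3·13 = 47/3
D: 1/3·20 + 2/3·17 = 18
E: 1/3·21 + 2/3·13 = 47/3
Highest Hurwicz score = 18 → D.

D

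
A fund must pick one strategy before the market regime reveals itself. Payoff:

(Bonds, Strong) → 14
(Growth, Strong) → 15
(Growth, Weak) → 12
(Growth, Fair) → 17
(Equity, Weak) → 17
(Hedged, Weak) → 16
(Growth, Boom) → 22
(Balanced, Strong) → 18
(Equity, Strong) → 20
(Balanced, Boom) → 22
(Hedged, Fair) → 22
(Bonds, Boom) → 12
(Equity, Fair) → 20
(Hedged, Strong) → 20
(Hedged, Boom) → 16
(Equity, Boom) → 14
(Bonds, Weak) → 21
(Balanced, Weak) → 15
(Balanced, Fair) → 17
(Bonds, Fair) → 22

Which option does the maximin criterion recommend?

Hedged

Row minima: Bonds=12, Balanced=15, Growth=12, Equity=14, Hedged=16
Best worst-case = 16 → Hedged.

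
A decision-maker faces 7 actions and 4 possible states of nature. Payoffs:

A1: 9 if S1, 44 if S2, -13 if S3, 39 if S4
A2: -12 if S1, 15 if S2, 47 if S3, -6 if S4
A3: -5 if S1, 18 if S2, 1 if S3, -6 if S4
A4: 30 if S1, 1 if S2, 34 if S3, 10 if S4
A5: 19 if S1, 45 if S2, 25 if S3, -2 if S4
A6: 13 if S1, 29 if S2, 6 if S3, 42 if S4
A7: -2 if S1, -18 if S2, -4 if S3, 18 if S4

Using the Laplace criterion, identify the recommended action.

A6

Row averages: A1=19.75, A2=11, A3=2, A4=18.75, A5=21.75, A6=22.5, A7=-1.5
Highest average = 22.5 → A6.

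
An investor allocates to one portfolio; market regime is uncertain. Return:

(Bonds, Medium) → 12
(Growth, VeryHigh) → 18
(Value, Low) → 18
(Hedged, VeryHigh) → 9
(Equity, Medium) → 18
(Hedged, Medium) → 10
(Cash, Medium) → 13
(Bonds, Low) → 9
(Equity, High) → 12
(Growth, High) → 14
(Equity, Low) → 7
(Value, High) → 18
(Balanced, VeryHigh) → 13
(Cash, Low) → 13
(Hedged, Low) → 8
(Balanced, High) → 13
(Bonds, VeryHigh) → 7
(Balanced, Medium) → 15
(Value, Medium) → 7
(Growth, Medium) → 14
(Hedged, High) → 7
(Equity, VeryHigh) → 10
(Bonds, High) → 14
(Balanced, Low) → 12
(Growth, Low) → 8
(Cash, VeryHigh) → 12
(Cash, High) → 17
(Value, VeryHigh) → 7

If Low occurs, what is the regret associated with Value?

0

Best payoff under Low is 18.
Regret = 18 − 18 = 0.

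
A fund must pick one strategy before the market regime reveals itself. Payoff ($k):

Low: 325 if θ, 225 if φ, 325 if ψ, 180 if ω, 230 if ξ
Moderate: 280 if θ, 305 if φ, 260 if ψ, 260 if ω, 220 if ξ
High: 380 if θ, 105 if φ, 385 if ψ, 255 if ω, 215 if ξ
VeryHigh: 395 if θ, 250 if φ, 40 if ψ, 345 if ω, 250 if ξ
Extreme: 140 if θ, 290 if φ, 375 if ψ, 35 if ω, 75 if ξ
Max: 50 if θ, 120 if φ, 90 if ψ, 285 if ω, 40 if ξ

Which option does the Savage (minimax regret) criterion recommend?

Column bests: θ=395, φ=305, ψ=385, ω=345, ξ=250.
Low regrets: 70, 80, 60, 165, 20 → max 165
Moderate regrets: 115, 0, 125, 85, 30 → max 125
High regrets: 15, 200, 0, 90, 35 → max 200
VeryHigh regrets: 0, 55, 345, 0, 0 → max 345
Extreme regrets: 255, 15, 10, 310, 175 → max 310
Max regrets: 345, 185, 295, 60, 210 → max 345
Smallest max regret = 125 → Moderate.

Moderate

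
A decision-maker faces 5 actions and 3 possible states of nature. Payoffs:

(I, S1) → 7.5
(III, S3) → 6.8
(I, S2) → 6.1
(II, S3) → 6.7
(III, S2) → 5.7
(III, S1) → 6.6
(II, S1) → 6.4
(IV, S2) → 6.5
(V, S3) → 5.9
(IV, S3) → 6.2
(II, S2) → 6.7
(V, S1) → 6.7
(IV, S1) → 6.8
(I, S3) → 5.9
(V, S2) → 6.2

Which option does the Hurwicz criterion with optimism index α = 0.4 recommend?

I

I: 0.4·7.5 + 0.6·5.9 = 6.54
II: 0.4·6.7 + 0.6·6.4 = 6.52
III: 0.4·6.8 + 0.6·5.7 = 6.14
IV: 0.4·6.8 + 0.6·6.2 = 6.44
V: 0.4·6.7 + 0.6·5.9 = 6.22
Highest Hurwicz score = 6.54 → I.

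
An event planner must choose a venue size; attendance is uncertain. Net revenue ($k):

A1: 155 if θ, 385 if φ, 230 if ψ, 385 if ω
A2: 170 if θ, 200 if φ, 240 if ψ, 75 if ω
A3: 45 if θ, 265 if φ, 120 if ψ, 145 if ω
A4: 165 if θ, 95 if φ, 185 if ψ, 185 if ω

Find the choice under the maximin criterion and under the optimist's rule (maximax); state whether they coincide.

maximin → A1; maximax → A1 (agree)

Row minima: A1=155, A2=75, A3=45, A4=95
Best worst-case = 155 → A1.
Row maxima: A1=385, A2=240, A3=265, A4=185
Best best-case = 385 → A1.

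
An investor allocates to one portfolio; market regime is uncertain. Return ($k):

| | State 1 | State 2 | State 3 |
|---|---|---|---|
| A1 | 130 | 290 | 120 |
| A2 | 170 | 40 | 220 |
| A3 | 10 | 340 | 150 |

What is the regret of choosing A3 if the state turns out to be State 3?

70

Best payoff under State 3 is 220.
Regret = 220 − 150 = 70.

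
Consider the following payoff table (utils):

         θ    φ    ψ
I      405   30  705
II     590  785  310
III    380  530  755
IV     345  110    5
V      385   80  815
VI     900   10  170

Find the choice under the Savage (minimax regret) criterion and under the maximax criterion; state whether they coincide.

Column bests: θ=900, φ=785, ψ=815.
I regrets: 495, 755, 110 → max 755
II regrets: 310, 0, 505 → max 505
III regrets: 520, 255, 60 → max 520
IV regrets: 555, 675, 810 → max 810
V regrets: 515, 705, 0 → max 705
VI regrets: 0, 775, 645 → max 775
Smallest max regret = 505 → II.
Row maxima: I=705, II=785, III=755, IV=345, V=815, VI=900
Best best-case = 900 → VI.

minimax regret → II; maximax → VI (disagree)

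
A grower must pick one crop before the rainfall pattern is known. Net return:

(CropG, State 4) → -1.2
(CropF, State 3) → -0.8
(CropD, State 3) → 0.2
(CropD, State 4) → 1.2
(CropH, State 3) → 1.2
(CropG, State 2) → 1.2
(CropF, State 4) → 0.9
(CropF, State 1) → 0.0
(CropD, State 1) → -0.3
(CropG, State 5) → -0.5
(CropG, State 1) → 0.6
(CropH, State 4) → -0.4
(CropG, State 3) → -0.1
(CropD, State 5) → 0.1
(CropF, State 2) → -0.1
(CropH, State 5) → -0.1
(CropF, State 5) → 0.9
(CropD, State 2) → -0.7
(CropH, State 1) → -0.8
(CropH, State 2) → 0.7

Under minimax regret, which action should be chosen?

Column bests: State 1=0.6, State 2=1.2, State 3=1.2, State 4=1.2, State 5=0.9.
CropF regrets: 0.6, 1.3, 2.0, 0.3, 0.0 → max 2.0
CropG regrets: 0.0, 0.0, 1.3, 2.4, 1.4 → max 2.4
CropH regrets: 1.4, 0.5, 0.0, 1.6, 1.0 → max 1.6
CropD regrets: 0.9, 1.9, 1.0, 0.0, 0.8 → max 1.9
Smallest max regret = 1.6 → CropH.

CropH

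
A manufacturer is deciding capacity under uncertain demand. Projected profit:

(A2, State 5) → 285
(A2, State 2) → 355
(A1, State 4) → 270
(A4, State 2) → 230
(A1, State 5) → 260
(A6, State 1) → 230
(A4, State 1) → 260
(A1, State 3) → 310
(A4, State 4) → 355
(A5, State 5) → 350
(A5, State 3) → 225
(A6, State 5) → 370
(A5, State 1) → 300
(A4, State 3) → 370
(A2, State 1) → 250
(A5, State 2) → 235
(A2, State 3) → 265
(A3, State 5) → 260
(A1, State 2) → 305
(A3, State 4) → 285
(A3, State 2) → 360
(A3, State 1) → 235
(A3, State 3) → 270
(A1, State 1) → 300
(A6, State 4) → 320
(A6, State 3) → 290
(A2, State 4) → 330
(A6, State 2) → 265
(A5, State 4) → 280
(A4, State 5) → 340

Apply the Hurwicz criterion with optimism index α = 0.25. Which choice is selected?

A1: 0.25·310 + 0.75·260 = 272.5
A2: 0.25·355 + 0.75·250 = 276.25
A3: 0.25·360 + 0.75·235 = 266.25
A4: 0.25·370 + 0.75·230 = 265
A5: 0.25·350 + 0.75·225 = 256.25
A6: 0.25·370 + 0.75·230 = 265
Highest Hurwicz score = 276.25 → A2.

A2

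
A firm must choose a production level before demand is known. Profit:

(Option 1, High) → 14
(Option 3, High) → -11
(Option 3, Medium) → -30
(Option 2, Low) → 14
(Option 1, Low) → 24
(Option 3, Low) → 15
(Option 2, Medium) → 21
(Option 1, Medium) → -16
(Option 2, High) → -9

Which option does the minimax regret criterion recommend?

Column bests: Low=24, Medium=21, High=14.
Option 1 regrets: 0, 37, 0 → max 37
Option 2 regrets: 10, 0, 23 → max 23
Option 3 regrets: 9, 51, 25 → max 51
Smallest max regret = 23 → Option 2.

Option 2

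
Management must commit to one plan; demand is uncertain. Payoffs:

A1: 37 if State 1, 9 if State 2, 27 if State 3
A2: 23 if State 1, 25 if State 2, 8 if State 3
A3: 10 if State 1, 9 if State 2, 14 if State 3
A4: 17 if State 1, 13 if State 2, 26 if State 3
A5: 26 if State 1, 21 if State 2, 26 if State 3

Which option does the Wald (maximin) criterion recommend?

Row minima: A1=9, A2=8, A3=9, A4=13, A5=21
Best worst-case = 21 → A5.

A5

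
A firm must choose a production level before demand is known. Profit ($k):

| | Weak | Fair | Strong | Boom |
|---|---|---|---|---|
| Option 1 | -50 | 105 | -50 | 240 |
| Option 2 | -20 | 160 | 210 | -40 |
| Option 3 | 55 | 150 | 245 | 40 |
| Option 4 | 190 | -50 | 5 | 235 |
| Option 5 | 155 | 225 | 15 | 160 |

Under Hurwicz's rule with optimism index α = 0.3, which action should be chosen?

Option 3

Option 1: 0.3·240 + 0.7·(-50) = 37
Option 2: 0.3·210 + 0.7·(-40) = 35
Option 3: 0.3·245 + 0.7·40 = 101.5
Option 4: 0.3·235 + 0.7·(-50) = 35.5
Option 5: 0.3·225 + 0.7·15 = 78
Highest Hurwicz score = 101.5 → Option 3.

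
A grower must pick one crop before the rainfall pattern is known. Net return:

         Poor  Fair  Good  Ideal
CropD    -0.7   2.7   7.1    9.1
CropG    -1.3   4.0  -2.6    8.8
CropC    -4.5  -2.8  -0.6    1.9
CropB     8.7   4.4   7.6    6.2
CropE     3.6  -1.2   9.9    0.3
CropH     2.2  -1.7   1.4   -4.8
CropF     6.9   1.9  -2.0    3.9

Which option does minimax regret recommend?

Column bests: Poor=8.7, Fair=4.4, Good=9.9, Ideal=9.1.
CropD regrets: 9.4, 1.7, 2.8, 0.0 → max 9.4
CropG regrets: 10.0, 0.4, 12.5, 0.3 → max 12.5
CropC regrets: 13.2, 7.2, 10.5, 7.2 → max 13.2
CropB regrets: 0.0, 0.0, 2.3, 2.9 → max 2.9
CropE regrets: 5.1, 5.6, 0.0, 8.8 → max 8.8
CropH regrets: 6.5, 6.1, 8.5, 13.9 → max 13.9
CropF regrets: 1.8, 2.5, 11.9, 5.2 → max 11.9
Smallest max regret = 2.9 → CropB.

CropB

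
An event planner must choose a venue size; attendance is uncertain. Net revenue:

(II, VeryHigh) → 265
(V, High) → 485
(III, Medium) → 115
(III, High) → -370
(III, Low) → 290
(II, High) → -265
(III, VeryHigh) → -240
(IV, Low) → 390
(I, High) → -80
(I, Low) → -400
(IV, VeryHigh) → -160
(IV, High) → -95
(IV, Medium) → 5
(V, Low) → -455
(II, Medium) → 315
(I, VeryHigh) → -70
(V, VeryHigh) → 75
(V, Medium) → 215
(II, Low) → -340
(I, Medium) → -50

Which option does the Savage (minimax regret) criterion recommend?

Column bests: Low=390, Medium=315, High=485, VeryHigh=265.
I regrets: 790, 365, 565, 335 → max 790
II regrets: 730, 0, 750, 0 → max 750
III regrets: 100, 200, 855, 505 → max 855
IV regrets: 0, 310, 580, 425 → max 580
V regrets: 845, 100, 0, 190 → max 845
Smallest max regret = 580 → IV.

IV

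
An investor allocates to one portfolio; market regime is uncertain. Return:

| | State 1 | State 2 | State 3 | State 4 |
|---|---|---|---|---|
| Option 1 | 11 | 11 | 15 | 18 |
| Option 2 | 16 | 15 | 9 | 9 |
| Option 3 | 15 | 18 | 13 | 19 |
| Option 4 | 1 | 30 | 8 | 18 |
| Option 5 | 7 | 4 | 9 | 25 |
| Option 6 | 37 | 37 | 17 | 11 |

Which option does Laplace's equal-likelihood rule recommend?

Row averages: Option 1=13.75, Option 2=12.25, Option 3=16.25, Option 4=14.25, Option 5=11.25, Option 6=25.5
Highest average = 25.5 → Option 6.

Option 6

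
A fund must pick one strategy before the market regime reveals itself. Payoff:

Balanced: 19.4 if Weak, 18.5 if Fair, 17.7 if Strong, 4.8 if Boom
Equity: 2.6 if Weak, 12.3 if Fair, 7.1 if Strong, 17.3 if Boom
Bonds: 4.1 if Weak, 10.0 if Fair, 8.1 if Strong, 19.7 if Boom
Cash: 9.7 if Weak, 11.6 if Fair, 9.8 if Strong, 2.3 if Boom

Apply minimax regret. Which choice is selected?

Column bests: Weak=19.4, Fair=18.5, Strong=17.7, Boom=19.7.
Balanced regrets: 0.0, 0.0, 0.0, 14.9 → max 14.9
Equity regrets: 16.8, 6.2, 10.6, 2.4 → max 16.8
Bonds regrets: 15.3, 8.5, 9.6, 0.0 → max 15.3
Cash regrets: 9.7, 6.9, 7.9, 17.4 → max 17.4
Smallest max regret = 14.9 → Balanced.

Balanced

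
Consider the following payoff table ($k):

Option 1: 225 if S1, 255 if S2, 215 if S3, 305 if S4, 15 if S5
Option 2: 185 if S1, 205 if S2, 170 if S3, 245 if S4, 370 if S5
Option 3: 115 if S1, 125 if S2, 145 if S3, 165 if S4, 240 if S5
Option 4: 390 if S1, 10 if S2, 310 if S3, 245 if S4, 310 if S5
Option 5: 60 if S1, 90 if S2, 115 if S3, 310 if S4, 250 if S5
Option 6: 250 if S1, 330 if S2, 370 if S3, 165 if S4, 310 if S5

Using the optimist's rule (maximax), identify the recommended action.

Row maxima: Option 1=305, Option 2=370, Option 3=240, Option 4=390, Option 5=310, Option 6=370
Best best-case = 390 → Option 4.

Option 4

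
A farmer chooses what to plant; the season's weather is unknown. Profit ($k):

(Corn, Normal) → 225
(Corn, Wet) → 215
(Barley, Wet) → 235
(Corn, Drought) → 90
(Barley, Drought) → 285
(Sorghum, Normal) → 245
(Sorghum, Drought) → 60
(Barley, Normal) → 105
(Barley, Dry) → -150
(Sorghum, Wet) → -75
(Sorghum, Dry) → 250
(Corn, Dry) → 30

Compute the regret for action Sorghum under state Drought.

Best payoff under Drought is 285.
Regret = 285 − 60 = 225.

225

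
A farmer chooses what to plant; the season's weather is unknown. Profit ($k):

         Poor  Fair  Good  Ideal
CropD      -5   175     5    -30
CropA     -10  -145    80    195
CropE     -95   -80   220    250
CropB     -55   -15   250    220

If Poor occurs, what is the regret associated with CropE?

Best payoff under Poor is -5.
Regret = -5 − (-95) = 90.

90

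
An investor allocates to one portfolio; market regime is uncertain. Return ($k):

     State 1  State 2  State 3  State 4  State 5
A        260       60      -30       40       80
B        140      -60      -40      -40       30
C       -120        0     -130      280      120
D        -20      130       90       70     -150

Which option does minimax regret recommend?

Column bests: State 1=260, State 2=130, State 3=90, State 4=280, State 5=120.
A regrets: 0, 70, 120, 240, 40 → max 240
B regrets: 120, 190, 130, 320, 90 → max 320
C regrets: 380, 130, 220, 0, 0 → max 380
D regrets: 280, 0, 0, 210, 270 → max 280
Smallest max regret = 240 → A.

A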